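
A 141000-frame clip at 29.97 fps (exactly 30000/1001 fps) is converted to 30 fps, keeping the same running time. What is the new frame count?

141141 frames

Target frames = source frames × (target rate / source rate) = 141000 × (30)/(30000/1001) = 141000 × 1001/1000 = 141141.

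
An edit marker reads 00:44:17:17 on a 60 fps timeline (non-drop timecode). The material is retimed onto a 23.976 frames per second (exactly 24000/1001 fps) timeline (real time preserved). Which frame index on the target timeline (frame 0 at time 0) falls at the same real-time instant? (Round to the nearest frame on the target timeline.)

Source frame index: (0×3600 + 44×60 + 17) × 60 + 17 = 159437.
Real time: 159437 / (60) = 159437/60 s.
Target frame: (159437/60) × (24000/1001) = 63774800/1001 ≈ 63711.089 → 63711.

frame 63711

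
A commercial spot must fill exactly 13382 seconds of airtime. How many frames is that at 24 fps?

321168 frames

Frames = 13382 × 24 = 321168.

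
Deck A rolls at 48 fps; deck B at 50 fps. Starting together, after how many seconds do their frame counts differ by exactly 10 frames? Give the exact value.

The gap grows by |50 − 48| = 2 frames per second.
Time for a 10-frame gap: 10 ÷ (2) = 5 s.

5 seconds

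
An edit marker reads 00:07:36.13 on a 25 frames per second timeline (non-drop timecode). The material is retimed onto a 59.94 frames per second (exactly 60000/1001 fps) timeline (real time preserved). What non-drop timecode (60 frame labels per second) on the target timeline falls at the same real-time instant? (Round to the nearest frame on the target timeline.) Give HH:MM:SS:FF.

Source frame index: (0×3600 + 7×60 + 36) × 25 + 13 = 11413.
Real time: 11413 / (25) = 11413/25 s.
Target frame: (11413/25) × (60000/1001) = 27391200/1001 ≈ 27363.836 → 27364.
At 60 labels/s: frame 27364 → 00:07:36:04.

00:07:36:04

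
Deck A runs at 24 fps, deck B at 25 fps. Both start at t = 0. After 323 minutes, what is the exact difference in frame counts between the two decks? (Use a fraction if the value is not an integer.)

323 min = 19380 s.
A emits 24 × 19380 = 465120 frames; B emits 25 × 19380 = 484500.
Difference = 19380 frames; B is ahead of A.

19380 frames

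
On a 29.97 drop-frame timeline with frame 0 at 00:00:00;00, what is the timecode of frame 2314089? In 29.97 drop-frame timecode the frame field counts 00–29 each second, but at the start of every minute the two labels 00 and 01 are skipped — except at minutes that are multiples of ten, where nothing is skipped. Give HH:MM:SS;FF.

21:26:53;15

Each 10-minute DF block holds 10 × 60 × 30 − 9 × 2 = 17982 frames. 2314089 ÷ 17982 → 128 full blocks, remainder 12393.
Within the partial block the first minute is 1800 frames and each further minute 1798, so 6 further minute boundaries passed. Total skipped labels = 18 × 128 + 2 × 6 = 2316.
Non-drop label index = 2314089 + 2316 = 2316405; at 30 labels/s that is 21:26:53:15, i.e. DF 21:26:53;15.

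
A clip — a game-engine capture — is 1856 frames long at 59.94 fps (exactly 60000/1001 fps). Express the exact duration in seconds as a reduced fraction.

58058/1875 seconds

Running time = 1856 ÷ (60000/1001) = 1856 × 1001/60000 = 58058/1875 s.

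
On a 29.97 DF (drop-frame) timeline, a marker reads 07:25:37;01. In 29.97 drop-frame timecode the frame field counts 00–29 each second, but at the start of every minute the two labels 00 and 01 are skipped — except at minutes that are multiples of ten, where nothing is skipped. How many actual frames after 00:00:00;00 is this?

801309

As if non-drop at 30 labels/s: (7 × 3600 + 25 × 60 + 37) × 30 + 1 = 802111.
Minute boundaries passed: 445; those not divisible by 10: 445 − 44 = 401; dropped labels = 2 × 401 = 802.
Actual frame index = 802111 − 802 = 801309.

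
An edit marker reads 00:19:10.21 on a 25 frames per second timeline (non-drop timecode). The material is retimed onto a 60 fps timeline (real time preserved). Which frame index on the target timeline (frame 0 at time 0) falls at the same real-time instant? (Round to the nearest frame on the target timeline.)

frame 69050

Source frame index: (0×3600 + 19×60 + 10) × 25 + 21 = 28771.
Real time: 28771 / (25) = 28771/25 s.
Target frame: (28771/25) × (60) = 345252/5 ≈ 69050.400 → 69050.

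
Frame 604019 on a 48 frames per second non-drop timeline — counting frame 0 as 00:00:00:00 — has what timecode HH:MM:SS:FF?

03:29:43:35

604019 ÷ 48 = 12583 full seconds, remainder 35 frames.
12583 s = 3 h 29 min 43 s.
Timecode: 03:29:43:35.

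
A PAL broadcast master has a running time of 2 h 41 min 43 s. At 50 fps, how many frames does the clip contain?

485150 frames

2 h 41 min 43 s = 9703 s.
Frames = 9703 × 50 = 485150.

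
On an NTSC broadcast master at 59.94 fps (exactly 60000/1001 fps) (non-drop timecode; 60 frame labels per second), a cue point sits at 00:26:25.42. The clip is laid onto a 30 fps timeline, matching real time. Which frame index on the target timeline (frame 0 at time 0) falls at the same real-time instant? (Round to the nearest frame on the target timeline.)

frame 47619

Source frame index: (0×3600 + 26×60 + 25) × 60 + 42 = 95142.
Real time: 95142 / (60000/1001) = 15872857/10000 s.
Target frame: (15872857/10000) × (30) = 47618571/1000 ≈ 47618.571 → 47619.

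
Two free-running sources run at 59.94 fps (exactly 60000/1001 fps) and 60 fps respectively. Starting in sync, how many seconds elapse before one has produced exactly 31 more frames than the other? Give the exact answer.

The gap grows by |60 − 60000/1001| = 60/1001 frames per second.
Time for a 31-frame gap: 31 ÷ (60/1001) = 31031/60 s.

31031/60 seconds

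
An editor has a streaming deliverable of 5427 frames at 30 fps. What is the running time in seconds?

180.9 seconds

Running time = 5427 / (30) = 180.9 s.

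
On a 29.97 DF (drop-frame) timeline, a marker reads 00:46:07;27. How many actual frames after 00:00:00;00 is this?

82953

Complete 10-minute blocks: 4, each 17982 frames → 71928.
Remaining 6 whole minutes in the current block: 1800 + 5 × 1798 = 10790 frames.
Within the current minute: 7 × 30 + 27 − 2 = 235 (labels ;00/;01 skipped at this minute). Total = 71928 + 10790 + 235 = 82953.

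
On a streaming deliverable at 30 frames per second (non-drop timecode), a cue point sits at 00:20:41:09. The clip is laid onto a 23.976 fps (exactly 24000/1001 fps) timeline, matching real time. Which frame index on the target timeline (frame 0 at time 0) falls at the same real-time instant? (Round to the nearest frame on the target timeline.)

Source frame index: (0×3600 + 20×60 + 41) × 30 + 9 = 37239.
Real time: 37239 / (30) = 12413/10 s.
Target frame: (12413/10) × (24000/1001) = 29791200/1001 ≈ 29761.439 → 29761.

frame 29761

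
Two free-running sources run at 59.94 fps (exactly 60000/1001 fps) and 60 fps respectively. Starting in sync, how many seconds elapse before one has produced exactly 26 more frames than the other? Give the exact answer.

13013/30 seconds

The gap grows by |60 − 60000/1001| = 60/1001 frames per second.
Time for a 26-frame gap: 26 ÷ (60/1001) = 13013/30 s.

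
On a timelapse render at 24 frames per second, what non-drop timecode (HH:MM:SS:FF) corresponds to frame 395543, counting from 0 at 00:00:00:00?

395543 ÷ 24 = 16480 full seconds, remainder 23 frames.
16480 s = 4 h 34 min 40 s.
Timecode: 04:34:40:23.

04:34:40:23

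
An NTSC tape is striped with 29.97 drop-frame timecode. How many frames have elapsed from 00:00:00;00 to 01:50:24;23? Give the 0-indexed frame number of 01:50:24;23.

198545

As if non-drop at 30 labels/s: (1 × 3600 + 50 × 60 + 24) × 30 + 23 = 198743.
Minute boundaries passed: 110; those not divisible by 10: 110 − 11 = 99; dropped labels = 2 × 99 = 198.
Actual frame index = 198743 − 198 = 198545.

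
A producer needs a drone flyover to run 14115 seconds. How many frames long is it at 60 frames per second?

Frames = 14115 × 60 = 846900.

846900 frames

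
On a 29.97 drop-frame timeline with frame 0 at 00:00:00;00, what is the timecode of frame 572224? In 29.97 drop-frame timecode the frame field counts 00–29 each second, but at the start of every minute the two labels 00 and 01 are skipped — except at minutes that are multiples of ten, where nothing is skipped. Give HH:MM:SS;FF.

05:18:13;08

Each 10-minute DF block holds 10 × 60 × 30 − 9 × 2 = 17982 frames. 572224 ÷ 17982 → 31 full blocks, remainder 14782.
Within the partial block the first minute is 1800 frames and each further minute 1798, so 8 further minute boundaries passed. Total skipped labels = 18 × 31 + 2 × 8 = 574.
Non-drop label index = 572224 + 574 = 572798; at 30 labels/s that is 05:18:13:08, i.e. DF 05:18:13;08.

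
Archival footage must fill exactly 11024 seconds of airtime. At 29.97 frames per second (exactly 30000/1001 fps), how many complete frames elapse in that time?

330389 frames

Frames = 11024 × 30000/1001 = 25440000/77 ≈ 330389.6104.
Complete frames: 330389.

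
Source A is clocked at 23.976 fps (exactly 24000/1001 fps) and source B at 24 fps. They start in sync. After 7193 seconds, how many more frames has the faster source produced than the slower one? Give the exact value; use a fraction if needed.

172632/1001 frames

A emits 24000/1001 × 7193 = 172632000/1001 frames; B emits 24 × 7193 = 172632.
Difference = 172632/1001 frames (≈ 172.4595); B is ahead of A.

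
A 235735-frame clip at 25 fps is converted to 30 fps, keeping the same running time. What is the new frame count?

Target frames = source frames × (target rate / source rate) = 235735 × (30)/(25) = 235735 × 6/5 = 282882.

282882 frames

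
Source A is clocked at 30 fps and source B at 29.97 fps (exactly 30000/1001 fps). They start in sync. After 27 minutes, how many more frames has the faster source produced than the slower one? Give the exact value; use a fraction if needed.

48600/1001 frames

27 min = 1620 s.
A emits 30 × 1620 = 48600 frames; B emits 30000/1001 × 1620 = 48600000/1001.
Difference = 48600/1001 frames (≈ 48.5514); B is behind A.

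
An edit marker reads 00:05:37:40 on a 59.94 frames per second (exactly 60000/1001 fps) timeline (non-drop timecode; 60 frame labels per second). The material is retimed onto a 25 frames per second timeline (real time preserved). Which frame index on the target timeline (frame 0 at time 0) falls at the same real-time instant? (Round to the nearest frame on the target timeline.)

frame 8450

Source frame index: (0×3600 + 5×60 + 37) × 60 + 40 = 20260.
Real time: 20260 / (60000/1001) = 1014013/3000 s.
Target frame: (1014013/3000) × (25) = 1014013/120 ≈ 8450.108 → 8450.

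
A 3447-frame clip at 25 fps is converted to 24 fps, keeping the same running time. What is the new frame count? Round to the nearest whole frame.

3309 frames

Frames at target rate = 3447 × (24) / (25) = 82728/25 ≈ 3309.120.
Nearest whole frame: 3309.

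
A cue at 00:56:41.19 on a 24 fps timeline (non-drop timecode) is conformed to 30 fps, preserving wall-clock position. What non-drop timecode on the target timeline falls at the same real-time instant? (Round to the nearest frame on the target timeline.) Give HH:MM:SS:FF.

Source frame index: (0×3600 + 56×60 + 41) × 24 + 19 = 81643.
Real time: 81643 / (24) = 81643/24 s.
Target frame: (81643/24) × (30) = 408215/4 ≈ 102053.750 → 102054.
At 30 labels/s: frame 102054 → 00:56:41:24.

00:56:41:24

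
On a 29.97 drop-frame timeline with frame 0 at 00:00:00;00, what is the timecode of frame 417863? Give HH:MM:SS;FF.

03:52:22;21

Each 10-minute DF block holds 10 × 60 × 30 − 9 × 2 = 17982 frames. 417863 ÷ 17982 → 23 full blocks, remainder 4277.
Within the partial block the first minute is 1800 frames and each further minute 1798, so 2 further minute boundaries passed. Total skipped labels = 18 × 23 + 2 × 2 = 418.
Non-drop label index = 417863 + 418 = 418281; at 30 labels/s that is 03:52:22:21, i.e. DF 03:52:22;21.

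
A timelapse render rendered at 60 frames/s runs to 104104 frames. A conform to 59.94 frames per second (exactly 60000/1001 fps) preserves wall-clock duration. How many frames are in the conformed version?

104000 frames

Target frames = source frames × (target rate / source rate) = 104104 × (60000/1001)/(60) = 104104 × 1000/1001 = 104000.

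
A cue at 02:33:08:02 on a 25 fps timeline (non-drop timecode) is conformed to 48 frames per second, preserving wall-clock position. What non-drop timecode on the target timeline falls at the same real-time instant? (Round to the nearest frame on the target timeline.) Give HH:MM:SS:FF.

02:33:08:04

Source frame index: (2×3600 + 33×60 + 8) × 25 + 2 = 229702.
Real time: 229702 / (25) = 229702/25 s.
Target frame: (229702/25) × (48) = 11025696/25 ≈ 441027.840 → 441028.
At 48 labels/s: frame 441028 → 02:33:08:04.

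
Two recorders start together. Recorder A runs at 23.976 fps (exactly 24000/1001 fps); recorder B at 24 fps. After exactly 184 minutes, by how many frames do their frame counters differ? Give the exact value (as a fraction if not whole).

184 min = 11040 s.
A emits 24000/1001 × 11040 = 264960000/1001 frames; B emits 24 × 11040 = 264960.
Difference = 264960/1001 frames (≈ 264.6953); B is ahead of A.

264960/1001 frames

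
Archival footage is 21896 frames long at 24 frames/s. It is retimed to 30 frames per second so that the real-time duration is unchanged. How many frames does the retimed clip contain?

Target frames = source frames × (target rate / source rate) = 21896 × (30)/(24) = 21896 × 5/4 = 27370.

27370 frames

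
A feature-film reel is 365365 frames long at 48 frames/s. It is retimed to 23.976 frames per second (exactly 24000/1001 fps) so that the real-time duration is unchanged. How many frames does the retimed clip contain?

182500 frames

Target frames = source frames × (target rate / source rate) = 365365 × (24000/1001)/(48) = 365365 × 500/1001 = 182500.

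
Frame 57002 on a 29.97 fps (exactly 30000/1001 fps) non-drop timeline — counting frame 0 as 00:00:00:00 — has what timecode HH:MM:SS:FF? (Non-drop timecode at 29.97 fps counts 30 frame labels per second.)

00:31:40:02

57002 ÷ 30 = 1900 full seconds, remainder 2 frames.
1900 s = 0 h 31 min 40 s.
Timecode: 00:31:40:02.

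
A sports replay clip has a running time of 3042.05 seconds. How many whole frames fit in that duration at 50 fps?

Frames = 3042.05 × 50 = 304205/2 ≈ 152102.5000.
Complete frames: 152102.

152102 frames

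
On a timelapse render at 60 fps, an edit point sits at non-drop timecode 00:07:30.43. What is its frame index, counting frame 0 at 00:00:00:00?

Total seconds to the label: (0 × 3600 + 7 × 60 + 30) = 450.
Frame index = 450 × 60 + 43 = 27043.

frame 27043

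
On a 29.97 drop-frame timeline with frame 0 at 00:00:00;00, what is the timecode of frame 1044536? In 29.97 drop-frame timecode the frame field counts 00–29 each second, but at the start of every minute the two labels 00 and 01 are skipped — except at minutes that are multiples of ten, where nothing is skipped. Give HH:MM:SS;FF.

09:40:52;20

Ten DF minutes hold 17982 frames, so frame 1044536 lies in block 58 (frames 1042956–1060937) with 1580 frames into that block.
The block's first minute is 1800 frames and the rest 1798 each; 1580 frames reaches minute 0, so 58 × 18 + 0 × 2 = 1044 labels have been skipped so far.
Adding those back, label number 1044536 + 1044 = 1045580 at 30 labels/s is 34852 s + 20 f = 9 h 40 min 52 s frame 20, i.e. 09:40:52;20.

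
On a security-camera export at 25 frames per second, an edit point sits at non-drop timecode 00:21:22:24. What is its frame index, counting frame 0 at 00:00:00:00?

32074

Total seconds to the label: (0 × 3600 + 21 × 60 + 22) = 1282.
Frame index = 1282 × 25 + 24 = 32074.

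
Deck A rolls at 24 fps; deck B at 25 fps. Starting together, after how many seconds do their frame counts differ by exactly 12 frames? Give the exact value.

12 seconds

The gap grows by |25 − 24| = 1 frame per second.
Time for a 12-frame gap: 12 ÷ (1) = 12 s.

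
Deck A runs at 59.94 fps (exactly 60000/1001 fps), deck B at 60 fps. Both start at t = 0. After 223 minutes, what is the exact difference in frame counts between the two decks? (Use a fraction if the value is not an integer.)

223 min = 13380 s.
A emits 60000/1001 × 13380 = 802800000/1001 frames; B emits 60 × 13380 = 802800.
Difference = 802800/1001 frames (≈ 801.9980); B is ahead of A.

802800/1001 frames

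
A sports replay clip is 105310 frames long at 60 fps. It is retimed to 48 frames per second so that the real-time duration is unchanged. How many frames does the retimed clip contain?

84248 frames

Target frames = source frames × (target rate / source rate) = 105310 × (48)/(60) = 105310 × 4/5 = 84248.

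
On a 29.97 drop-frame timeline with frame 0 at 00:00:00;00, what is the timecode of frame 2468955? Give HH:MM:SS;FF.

22:53:00;27

Ten DF minutes hold 17982 frames, so frame 2468955 lies in block 137 (frames 2463534–2481515) with 5421 frames into that block.
The block's first minute is 1800 frames and the rest 1798 each; 5421 frames reaches minute 3, so 137 × 18 + 3 × 2 = 2472 labels have been skipped so far.
Adding those back, label number 2468955 + 2472 = 2471427 at 30 labels/s is 82380 s + 27 f = 22 h 53 min 0 s frame 27, i.e. 22:53:00;27.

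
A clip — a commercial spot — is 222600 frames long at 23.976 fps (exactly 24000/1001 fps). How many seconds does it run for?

9284.275 seconds

Running time = 222600 / (24000/1001) = 9284.275 s.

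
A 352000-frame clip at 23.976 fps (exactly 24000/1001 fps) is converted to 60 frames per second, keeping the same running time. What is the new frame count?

Target frames = source frames × (target rate / source rate) = 352000 × (60)/(24000/1001) = 352000 × 1001/400 = 880880.

880880 frames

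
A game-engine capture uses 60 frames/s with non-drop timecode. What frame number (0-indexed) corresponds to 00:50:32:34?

Total seconds to the label: (0 × 3600 + 50 × 60 + 32) = 3032.
Frame index = 3032 × 60 + 34 = 181954.

frame 181954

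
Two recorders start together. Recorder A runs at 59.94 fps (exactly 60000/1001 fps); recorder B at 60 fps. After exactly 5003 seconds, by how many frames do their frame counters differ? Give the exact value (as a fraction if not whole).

300180/1001 frames

A emits 60000/1001 × 5003 = 300180000/1001 frames; B emits 60 × 5003 = 300180.
Difference = 300180/1001 frames (≈ 299.8801); B is ahead of A.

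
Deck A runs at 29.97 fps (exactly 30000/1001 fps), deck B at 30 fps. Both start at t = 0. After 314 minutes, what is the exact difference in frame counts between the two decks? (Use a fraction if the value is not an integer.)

314 min = 18840 s.
A emits 30000/1001 × 18840 = 565200000/1001 frames; B emits 30 × 18840 = 565200.
Difference = 565200/1001 frames (≈ 564.6354); B is ahead of A.

565200/1001 frames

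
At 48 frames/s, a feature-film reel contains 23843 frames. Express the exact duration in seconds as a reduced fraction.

23843/48 seconds

Running time = 23843 ÷ (48) = 23843 × 1/48 = 23843/48 s.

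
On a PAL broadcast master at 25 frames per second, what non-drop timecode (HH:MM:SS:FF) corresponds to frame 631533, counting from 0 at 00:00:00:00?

07:01:01:08

631533 ÷ 25 = 25261 full seconds, remainder 8 frames.
25261 s = 7 h 1 min 1 s.
Timecode: 07:01:01:08.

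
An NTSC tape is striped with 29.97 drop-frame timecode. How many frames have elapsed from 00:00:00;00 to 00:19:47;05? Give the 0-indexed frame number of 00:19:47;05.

35579

Complete 10-minute blocks: 1, each 17982 frames → 17982.
Remaining 9 whole minutes in the current block: 1800 + 8 × 1798 = 16184 frames.
Within the current minute: 47 × 30 + 5 − 2 = 1413 (labels ;00/;01 skipped at this minute). Total = 17982 + 16184 + 1413 = 35579.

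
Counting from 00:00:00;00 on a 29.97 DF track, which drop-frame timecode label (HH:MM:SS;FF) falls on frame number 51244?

00:28:29;26

Each 10-minute DF block holds 10 × 60 × 30 − 9 × 2 = 17982 frames. 51244 ÷ 17982 → 2 full blocks, remainder 15280.
Within the partial block the first minute is 1800 frames and each further minute 1798, so 8 further minute boundaries passed. Total skipped labels = 18 × 2 + 2 × 8 = 52.
Non-drop label index = 51244 + 52 = 51296; at 30 labels/s that is 00:28:29:26, i.e. DF 00:28:29;26.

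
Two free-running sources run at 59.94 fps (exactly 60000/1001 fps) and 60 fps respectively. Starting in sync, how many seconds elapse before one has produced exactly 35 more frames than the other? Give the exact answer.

The gap grows by |60 − 60000/1001| = 60/1001 frames per second.
Time for a 35-frame gap: 35 ÷ (60/1001) = 7007/12 s.

7007/12 seconds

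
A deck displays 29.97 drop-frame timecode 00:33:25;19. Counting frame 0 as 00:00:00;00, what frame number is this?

As if non-drop at 30 labels/s: (0 × 3600 + 33 × 60 + 25) × 30 + 19 = 60169.
Minute boundaries passed: 33; those not divisible by 10: 33 − 3 = 30; dropped labels = 2 × 30 = 60.
Actual frame index = 60169 − 60 = 60109.

60109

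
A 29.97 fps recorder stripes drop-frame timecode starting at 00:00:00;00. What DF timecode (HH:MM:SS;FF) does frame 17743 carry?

Ten DF minutes hold 17982 frames, so frame 17743 lies in block 0 (frames 0–17981) with 17743 frames into that block.
The block's first minute is 1800 frames and the rest 1798 each; 17743 frames reaches minute 9, so 0 × 18 + 9 × 2 = 18 labels have been skipped so far.
Adding those back, label number 17743 + 18 = 17761 at 30 labels/s is 592 s + 1 f = 0 h 9 min 52 s frame 1, i.e. 00:09:52;01.

00:09:52;01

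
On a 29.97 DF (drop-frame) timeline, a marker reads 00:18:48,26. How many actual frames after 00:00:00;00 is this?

33832

As if non-drop at 30 labels/s: (0 × 3600 + 18 × 60 + 48) × 30 + 26 = 33866.
Minute boundaries passed: 18; those not divisible by 10: 18 − 1 = 17; dropped labels = 2 × 17 = 34.
Actual frame index = 33866 − 34 = 33832.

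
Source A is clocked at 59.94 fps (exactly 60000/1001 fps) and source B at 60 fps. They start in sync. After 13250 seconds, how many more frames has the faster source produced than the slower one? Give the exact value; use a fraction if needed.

795000/1001 frames

A emits 60000/1001 × 13250 = 795000000/1001 frames; B emits 60 × 13250 = 795000.
Difference = 795000/1001 frames (≈ 794.2058); B is ahead of A.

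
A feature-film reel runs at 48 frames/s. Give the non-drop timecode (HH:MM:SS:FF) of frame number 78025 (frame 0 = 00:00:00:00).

78025 ÷ 48 = 1625 full seconds, remainder 25 frames.
1625 s = 0 h 27 min 5 s.
Timecode: 00:27:05:25.

00:27:05:25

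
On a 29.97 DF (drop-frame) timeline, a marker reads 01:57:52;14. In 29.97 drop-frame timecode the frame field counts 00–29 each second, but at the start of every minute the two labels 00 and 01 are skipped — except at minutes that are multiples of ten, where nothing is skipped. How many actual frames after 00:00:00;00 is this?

211962

Complete 10-minute blocks: 11, each 17982 frames → 197802.
Remaining 7 whole minutes in the current block: 1800 + 6 × 1798 = 12588 frames.
Within the current minute: 52 × 30 + 14 − 2 = 1572 (labels ;00/;01 skipped at this minute). Total = 197802 + 12588 + 1572 = 211962.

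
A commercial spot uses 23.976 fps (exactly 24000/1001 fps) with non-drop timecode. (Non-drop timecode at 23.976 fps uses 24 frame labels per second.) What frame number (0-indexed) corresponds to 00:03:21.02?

4826

Total seconds to the label: (0 × 3600 + 3 × 60 + 21) = 201.
Frame index = 201 × 24 + 2 = 4826.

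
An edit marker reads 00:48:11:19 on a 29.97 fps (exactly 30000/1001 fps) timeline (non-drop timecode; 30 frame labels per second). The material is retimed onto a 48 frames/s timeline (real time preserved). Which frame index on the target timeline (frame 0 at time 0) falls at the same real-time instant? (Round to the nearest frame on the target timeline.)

Source frame index: (0×3600 + 48×60 + 11) × 30 + 19 = 86749.
Real time: 86749 / (30000/1001) = 86835749/30000 s.
Target frame: (86835749/30000) × (48) = 86835749/625 ≈ 138937.198 → 138937.

frame 138937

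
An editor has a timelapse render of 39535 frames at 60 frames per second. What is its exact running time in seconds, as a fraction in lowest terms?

7907/12 seconds

Running time = 39535 ÷ (60) = 39535 × 1/60 = 7907/12 s.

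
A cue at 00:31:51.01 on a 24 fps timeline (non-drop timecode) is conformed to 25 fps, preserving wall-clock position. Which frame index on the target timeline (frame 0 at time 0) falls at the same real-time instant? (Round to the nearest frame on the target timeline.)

Source frame index: (0×3600 + 31×60 + 51) × 24 + 1 = 45865.
Real time: 45865 / (24) = 45865/24 s.
Target frame: (45865/24) × (25) = 1146625/24 ≈ 47776.042 → 47776.

frame 47776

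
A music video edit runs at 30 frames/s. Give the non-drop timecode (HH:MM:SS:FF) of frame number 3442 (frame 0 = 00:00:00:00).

00:01:54:22

3442 ÷ 30 = 114 full seconds, remainder 22 frames.
114 s = 0 h 1 min 54 s.
Timecode: 00:01:54:22.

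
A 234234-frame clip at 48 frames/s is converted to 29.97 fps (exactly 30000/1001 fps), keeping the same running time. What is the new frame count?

Target frames = source frames × (target rate / source rate) = 234234 × (30000/1001)/(48) = 234234 × 625/1001 = 146250.

146250 frames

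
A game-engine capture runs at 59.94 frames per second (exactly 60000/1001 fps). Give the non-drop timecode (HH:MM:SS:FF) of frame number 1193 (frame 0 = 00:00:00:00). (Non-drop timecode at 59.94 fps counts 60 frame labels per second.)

00:00:19:53

1193 ÷ 60 = 19 full seconds, remainder 53 frames.
19 s = 0 h 0 min 19 s.
Timecode: 00:00:19:53.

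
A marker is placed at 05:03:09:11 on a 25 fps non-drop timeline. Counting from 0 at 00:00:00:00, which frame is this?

Total seconds to the label: (5 × 3600 + 3 × 60 + 9) = 18189.
Frame index = 18189 × 25 + 11 = 454736.

frame 454736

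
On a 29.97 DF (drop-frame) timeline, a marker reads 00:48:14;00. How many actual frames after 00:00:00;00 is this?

As if non-drop at 30 labels/s: (0 × 3600 + 48 × 60 + 14) × 30 + 0 = 86820.
Minute boundaries passed: 48; those not divisible by 10: 48 − 4 = 44; dropped labels = 2 × 44 = 88.
Actual frame index = 86820 − 88 = 86732.

86732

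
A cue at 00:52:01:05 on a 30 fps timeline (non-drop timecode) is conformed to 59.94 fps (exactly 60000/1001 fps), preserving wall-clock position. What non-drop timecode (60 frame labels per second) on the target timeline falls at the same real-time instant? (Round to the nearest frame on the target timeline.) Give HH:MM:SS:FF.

Source frame index: (0×3600 + 52×60 + 1) × 30 + 5 = 93635.
Real time: 93635 / (30) = 18727/6 s.
Target frame: (18727/6) × (60000/1001) = 187270000/1001 ≈ 187082.917 → 187083.
At 60 labels/s: frame 187083 → 00:51:58:03.

00:51:58:03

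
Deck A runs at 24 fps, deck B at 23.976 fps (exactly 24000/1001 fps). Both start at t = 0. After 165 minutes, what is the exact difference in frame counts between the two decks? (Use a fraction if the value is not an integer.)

165 min = 9900 s.
A emits 24 × 9900 = 237600 frames; B emits 24000/1001 × 9900 = 21600000/91.
Difference = 21600/91 frames (≈ 237.3626); B is behind A.

21600/91 frames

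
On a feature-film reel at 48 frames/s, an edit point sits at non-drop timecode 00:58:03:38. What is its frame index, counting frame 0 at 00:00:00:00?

Total seconds to the label: (0 × 3600 + 58 × 60 + 3) = 3483.
Frame index = 3483 × 48 + 38 = 167222.

frame 167222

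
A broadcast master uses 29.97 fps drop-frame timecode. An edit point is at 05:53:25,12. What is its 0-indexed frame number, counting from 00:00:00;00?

635526

Complete 10-minute blocks: 35, each 17982 frames → 629370.
Remaining 3 whole minutes in the current block: 1800 + 2 × 1798 = 5396 frames.
Within the current minute: 25 × 30 + 12 − 2 = 760 (labels ;00/;01 skipped at this minute). Total = 629370 + 5396 + 760 = 635526.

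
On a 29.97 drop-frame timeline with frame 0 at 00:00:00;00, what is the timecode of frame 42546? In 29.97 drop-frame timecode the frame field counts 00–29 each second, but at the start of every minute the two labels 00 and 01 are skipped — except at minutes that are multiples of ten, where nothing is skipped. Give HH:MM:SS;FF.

00:23:39;18

Each 10-minute DF block holds 10 × 60 × 30 − 9 × 2 = 17982 frames. 42546 ÷ 17982 → 2 full blocks, remainder 6582.
Within the partial block the first minute is 1800 frames and each further minute 1798, so 3 further minute boundaries passed. Total skipped labels = 18 × 2 + 2 × 3 = 42.
Non-drop label index = 42546 + 42 = 42588; at 30 labels/s that is 00:23:39:18, i.e. DF 00:23:39;18.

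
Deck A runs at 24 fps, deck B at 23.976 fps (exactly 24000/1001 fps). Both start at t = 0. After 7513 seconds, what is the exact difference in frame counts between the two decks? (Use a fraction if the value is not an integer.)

A emits 24 × 7513 = 180312 frames; B emits 24000/1001 × 7513 = 16392000/91.
Difference = 16392/91 frames (≈ 180.1319); B is behind A.

16392/91 frames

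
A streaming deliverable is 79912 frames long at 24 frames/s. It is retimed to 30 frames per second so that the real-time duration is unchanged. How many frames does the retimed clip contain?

Target frames = source frames × (target rate / source rate) = 79912 × (30)/(24) = 79912 × 5/4 = 99890.

99890 frames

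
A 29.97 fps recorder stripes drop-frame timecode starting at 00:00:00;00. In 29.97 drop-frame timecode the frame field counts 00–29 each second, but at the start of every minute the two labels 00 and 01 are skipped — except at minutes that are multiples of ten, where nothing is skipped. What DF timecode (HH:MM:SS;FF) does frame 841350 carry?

Ten DF minutes hold 17982 frames, so frame 841350 lies in block 46 (frames 827172–845153) with 14178 frames into that block.
The block's first minute is 1800 frames and the rest 1798 each; 14178 frames reaches minute 7, so 46 × 18 + 7 × 2 = 842 labels have been skipped so far.
Adding those back, label number 841350 + 842 = 842192 at 30 labels/s is 28073 s + 2 f = 7 h 47 min 53 s frame 2, i.e. 07:47:53;02.

07:47:53;02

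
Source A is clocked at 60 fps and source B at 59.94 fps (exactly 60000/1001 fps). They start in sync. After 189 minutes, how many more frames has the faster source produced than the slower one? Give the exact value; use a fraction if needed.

189 min = 11340 s.
A emits 60 × 11340 = 680400 frames; B emits 60000/1001 × 11340 = 97200000/143.
Difference = 97200/143 frames (≈ 679.7203); B is behind A.

97200/143 frames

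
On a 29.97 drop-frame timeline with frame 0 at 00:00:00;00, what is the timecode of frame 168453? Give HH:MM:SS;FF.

Each 10-minute DF block holds 10 × 60 × 30 − 9 × 2 = 17982 frames. 168453 ÷ 17982 → 9 full blocks, remainder 6615.
Within the partial block the first minute is 1800 frames and each further minute 1798, so 3 further minute boundaries passed. Total skipped labels = 18 × 9 + 2 × 3 = 168.
Non-drop label index = 168453 + 168 = 168621; at 30 labels/s that is 01:33:40:21, i.e. DF 01:33:40;21.

01:33:40;21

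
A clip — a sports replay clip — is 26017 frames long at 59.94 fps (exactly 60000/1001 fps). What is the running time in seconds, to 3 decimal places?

Running time = 26017 × 1001/60000 = 26043017/60000 s ≈ 434.050 s.

434.050 seconds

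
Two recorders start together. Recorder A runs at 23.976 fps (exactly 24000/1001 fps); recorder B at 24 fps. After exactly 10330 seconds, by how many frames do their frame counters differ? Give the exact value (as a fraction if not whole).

A emits 24000/1001 × 10330 = 247920000/1001 frames; B emits 24 × 10330 = 247920.
Difference = 247920/1001 frames (≈ 247.6723); B is ahead of A.

247920/1001 frames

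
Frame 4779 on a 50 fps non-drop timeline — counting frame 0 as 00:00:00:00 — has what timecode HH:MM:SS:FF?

00:01:35:29

4779 ÷ 50 = 95 full seconds, remainder 29 frames.
95 s = 0 h 1 min 35 s.
Timecode: 00:01:35:29.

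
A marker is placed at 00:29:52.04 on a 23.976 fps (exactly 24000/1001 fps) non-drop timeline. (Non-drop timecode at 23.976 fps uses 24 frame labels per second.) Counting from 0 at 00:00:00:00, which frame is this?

frame 43012

Total seconds to the label: (0 × 3600 + 29 × 60 + 52) = 1792.
Frame index = 1792 × 24 + 4 = 43012.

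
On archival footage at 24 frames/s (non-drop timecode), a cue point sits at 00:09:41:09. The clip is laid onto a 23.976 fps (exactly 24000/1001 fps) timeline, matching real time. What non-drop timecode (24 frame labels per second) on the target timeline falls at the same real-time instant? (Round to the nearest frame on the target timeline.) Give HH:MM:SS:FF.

00:09:40:19

Source frame index: (0×3600 + 9×60 + 41) × 24 + 9 = 13953.
Real time: 13953 / (24) = 4651/8 s.
Target frame: (4651/8) × (24000/1001) = 13953000/1001 ≈ 13939.061 → 13939.
At 24 labels/s: frame 13939 → 00:09:40:19.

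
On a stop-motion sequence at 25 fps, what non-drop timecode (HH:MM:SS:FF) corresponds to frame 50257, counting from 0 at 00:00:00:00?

00:33:30:07

50257 ÷ 25 = 2010 full seconds, remainder 7 frames.
2010 s = 0 h 33 min 30 s.
Timecode: 00:33:30:07.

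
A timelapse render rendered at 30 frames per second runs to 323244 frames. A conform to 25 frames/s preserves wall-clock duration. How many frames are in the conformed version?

269370 frames

Target frames = source frames × (target rate / source rate) = 323244 × (25)/(30) = 323244 × 5/6 = 269370.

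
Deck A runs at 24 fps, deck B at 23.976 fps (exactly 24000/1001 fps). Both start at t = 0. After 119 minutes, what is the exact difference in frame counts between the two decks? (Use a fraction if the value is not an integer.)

119 min = 7140 s.
A emits 24 × 7140 = 171360 frames; B emits 24000/1001 × 7140 = 24480000/143.
Difference = 24480/143 frames (≈ 171.1888); B is behind A.

24480/143 frames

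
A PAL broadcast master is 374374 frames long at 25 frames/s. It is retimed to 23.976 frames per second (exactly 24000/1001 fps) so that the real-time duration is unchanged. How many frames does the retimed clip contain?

Target frames = source frames × (target rate / source rate) = 374374 × (24000/1001)/(25) = 374374 × 960/1001 = 359040.

359040 frames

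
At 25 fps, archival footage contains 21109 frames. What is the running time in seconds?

844.36 seconds

Running time = 21109 / (25) = 844.36 s.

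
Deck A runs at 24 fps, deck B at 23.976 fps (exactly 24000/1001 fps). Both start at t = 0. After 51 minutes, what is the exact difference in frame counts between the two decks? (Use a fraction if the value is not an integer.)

51 min = 3060 s.
A emits 24 × 3060 = 73440 frames; B emits 24000/1001 × 3060 = 73440000/1001.
Difference = 73440/1001 frames (≈ 73.3666); B is behind A.

73440/1001 frames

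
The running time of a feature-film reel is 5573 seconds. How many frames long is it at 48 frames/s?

267504 frames

Frames = 5573 × 48 = 267504.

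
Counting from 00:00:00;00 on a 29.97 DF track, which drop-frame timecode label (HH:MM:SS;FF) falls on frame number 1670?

00:00:55;20

Each 10-minute DF block holds 10 × 60 × 30 − 9 × 2 = 17982 frames. 1670 ÷ 17982 → 0 full blocks, remainder 1670.
Within the partial block the first minute is 1800 frames and each further minute 1798, so 0 further minute boundaries passed. Total skipped labels = 18 × 0 + 2 × 0 = 0.
Non-drop label index = 1670 + 0 = 1670; at 30 labels/s that is 00:00:55:20, i.e. DF 00:00:55;20.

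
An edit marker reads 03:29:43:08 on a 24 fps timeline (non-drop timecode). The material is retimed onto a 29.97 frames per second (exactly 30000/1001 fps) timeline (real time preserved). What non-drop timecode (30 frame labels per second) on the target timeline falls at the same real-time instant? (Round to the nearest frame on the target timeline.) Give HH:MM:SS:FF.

03:29:30:23

Source frame index: (3×3600 + 29×60 + 43) × 24 + 8 = 302000.
Real time: 302000 / (24) = 37750/3 s.
Target frame: (37750/3) × (30000/1001) = 377500000/1001 ≈ 377122.877 → 377123.
At 30 labels/s: frame 377123 → 03:29:30:23.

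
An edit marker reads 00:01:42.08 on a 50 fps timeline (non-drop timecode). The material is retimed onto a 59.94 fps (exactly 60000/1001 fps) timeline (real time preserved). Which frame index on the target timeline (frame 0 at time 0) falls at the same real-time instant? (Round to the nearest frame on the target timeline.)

frame 6123

Source frame index: (0×3600 + 1×60 + 42) × 50 + 8 = 5108.
Real time: 5108 / (50) = 2554/25 s.
Target frame: (2554/25) × (60000/1001) = 6129600/1001 ≈ 6123.477 → 6123.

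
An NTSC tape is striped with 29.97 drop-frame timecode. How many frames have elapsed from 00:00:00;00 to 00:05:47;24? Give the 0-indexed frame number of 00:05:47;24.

Complete 10-minute blocks: 0, each 17982 frames → 0.
Remaining 5 whole minutes in the current block: 1800 + 4 × 1798 = 8992 frames.
Within the current minute: 47 × 30 + 24 − 2 = 1432 (labels ;00/;01 skipped at this minute). Total = 0 + 8992 + 1432 = 10424.

10424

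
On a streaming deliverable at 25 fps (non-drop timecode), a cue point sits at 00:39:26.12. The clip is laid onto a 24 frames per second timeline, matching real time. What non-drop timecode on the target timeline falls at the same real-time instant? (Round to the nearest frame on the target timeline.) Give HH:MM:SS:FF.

00:39:26:12

Source frame index: (0×3600 + 39×60 + 26) × 25 + 12 = 59162.
Real time: 59162 / (25) = 59162/25 s.
Target frame: (59162/25) × (24) = 1419888/25 ≈ 56795.520 → 56796.
At 24 labels/s: frame 56796 → 00:39:26:12.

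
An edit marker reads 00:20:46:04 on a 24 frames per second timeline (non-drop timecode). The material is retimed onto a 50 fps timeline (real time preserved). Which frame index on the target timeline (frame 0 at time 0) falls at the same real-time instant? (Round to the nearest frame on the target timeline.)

frame 62308

Source frame index: (0×3600 + 20×60 + 46) × 24 + 4 = 29908.
Real time: 29908 / (24) = 7477/6 s.
Target frame: (7477/6) × (50) = 186925/3 ≈ 62308.333 → 62308.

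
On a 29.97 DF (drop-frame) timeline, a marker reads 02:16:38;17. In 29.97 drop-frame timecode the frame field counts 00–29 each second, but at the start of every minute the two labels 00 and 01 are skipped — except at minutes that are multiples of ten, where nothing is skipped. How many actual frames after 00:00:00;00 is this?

245711

As if non-drop at 30 labels/s: (2 × 3600 + 16 × 60 + 38) × 30 + 17 = 245957.
Minute boundaries passed: 136; those not divisible by 10: 136 − 13 = 123; dropped labels = 2 × 123 = 246.
Actual frame index = 245957 − 246 = 245711.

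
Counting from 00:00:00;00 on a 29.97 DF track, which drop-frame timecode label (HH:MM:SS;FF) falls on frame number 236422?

Each 10-minute DF block holds 10 × 60 × 30 − 9 × 2 = 17982 frames. 236422 ÷ 17982 → 13 full blocks, remainder 2656.
Within the partial block the first minute is 1800 frames and each further minute 1798, so 1 further minute boundary passed. Total skipped labels = 18 × 13 + 2 × 1 = 236.
Non-drop label index = 236422 + 236 = 236658; at 30 labels/s that is 02:11:28:18, i.e. DF 02:11:28;18.

02:11:28;18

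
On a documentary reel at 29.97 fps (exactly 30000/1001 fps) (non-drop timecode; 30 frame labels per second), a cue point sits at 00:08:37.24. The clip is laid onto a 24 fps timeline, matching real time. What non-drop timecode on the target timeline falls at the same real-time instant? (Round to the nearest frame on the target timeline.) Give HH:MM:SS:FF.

Source frame index: (0×3600 + 8×60 + 37) × 30 + 24 = 15534.
Real time: 15534 / (30000/1001) = 2591589/5000 s.
Target frame: (2591589/5000) × (24) = 7774767/625 ≈ 12439.627 → 12440.
At 24 labels/s: frame 12440 → 00:08:38:08.

00:08:38:08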